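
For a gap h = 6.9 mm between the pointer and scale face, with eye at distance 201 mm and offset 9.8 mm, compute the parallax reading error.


error = h * offset / d
= 6.9 * 9.8 / 201
= 0.3364

0.3364


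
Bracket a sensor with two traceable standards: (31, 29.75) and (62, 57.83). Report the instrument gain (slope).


slope = (y2 - y1) / (x2 - x1)
= (57.83 - 29.75) / (62 - 31)
= 28.0800 / 31
= 0.9058

0.9058


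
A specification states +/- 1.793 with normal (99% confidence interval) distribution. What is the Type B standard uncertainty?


u_B = half_width / 2.576
u_B = 1.793 / 2.576
u_B = 0.6960

0.6960


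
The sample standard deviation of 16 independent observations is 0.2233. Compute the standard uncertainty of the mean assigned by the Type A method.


u_A = s / sqrt(n)
u_A = 0.2233 / sqrt(16)
u_A = 0.2233 / 4
u_A = 0.0558

0.0558


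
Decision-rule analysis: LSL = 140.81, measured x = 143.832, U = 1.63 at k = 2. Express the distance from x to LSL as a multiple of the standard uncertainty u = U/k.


u = U / k = 1.63 / 2 = 0.815
margin = |LSL - x| = |140.81 - 143.832| = 3.022
z = margin / u = 3.022 / 0.815
z = 3.7080

3.7080


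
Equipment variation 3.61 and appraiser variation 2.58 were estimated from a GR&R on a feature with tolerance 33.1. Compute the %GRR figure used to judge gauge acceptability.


GRR = sqrt(EV^2 + AV^2) = sqrt(3.61^2 + 2.58^2) = 4.4371725
%GRR = GRR / tol * 100 = 4.4371725 / 33.1 * 100
%GRR = 13.4054

13.4054


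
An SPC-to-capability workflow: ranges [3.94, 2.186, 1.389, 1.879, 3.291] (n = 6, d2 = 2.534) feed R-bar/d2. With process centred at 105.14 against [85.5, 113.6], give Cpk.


R_bar = (3.94 + 2.186 + 1.389 + 1.879 + 3.291) / 5 = 2.537
sigma = R_bar / d2 = 2.537 / 2.534 = 1.0011839
Cp = (USL - LSL)/(6*sigma) = (113.6 - 85.5)/(6*1.0011839) = 4.6778
Cpu = (113.6 - 105.14)/(3*1.0011839) = 2.8167
Cpl = (105.14 - 85.5)/(3*1.0011839) = 6.5389
Cpk = min(Cpu, Cpl) = 2.8167

2.8167


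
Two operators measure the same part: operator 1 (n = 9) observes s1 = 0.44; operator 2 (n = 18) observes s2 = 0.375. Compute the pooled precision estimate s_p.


s_p = sqrt(((n1-1)*s1^2 + (n2-1)*s2^2) / (n1+n2-2))
numerator = (9-1)*0.44^2 + (18-1)*0.375^2 = 1.5488 + 2.390625 = 3.939425
denominator = 9 + 18 - 2 = 25
s_p^2 = 3.939425 / 25 = 0.157577
s_p = sqrt(0.157577) = 0.3970

0.3970


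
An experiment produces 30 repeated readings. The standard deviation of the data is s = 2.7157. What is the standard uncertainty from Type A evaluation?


u_A = s / sqrt(n)
u_A = 2.7157 / sqrt(30)
u_A = 2.7157 / 5.4772256
u_A = 0.4958

0.4958


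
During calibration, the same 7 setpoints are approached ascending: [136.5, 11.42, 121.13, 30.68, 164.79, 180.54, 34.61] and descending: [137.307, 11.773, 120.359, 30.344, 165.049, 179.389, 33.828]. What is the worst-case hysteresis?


|136.5 - 137.307| = 0.8070
|11.42 - 11.773| = 0.3530
|121.13 - 120.359| = 0.7710
|30.68 - 30.344| = 0.3360
|164.79 - 165.049| = 0.2590
|180.54 - 179.389| = 1.1510
|34.61 - 33.828| = 0.7820
hysteresis = max(diffs) = 1.1510

1.1510


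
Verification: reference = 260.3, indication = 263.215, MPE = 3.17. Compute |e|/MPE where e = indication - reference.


e = indication - reference = 263.215 - 260.3 = 2.9150
|e| = 2.9150
ratio = |e| / MPE = 2.9150 / 3.17
ratio = 0.9196

0.9196


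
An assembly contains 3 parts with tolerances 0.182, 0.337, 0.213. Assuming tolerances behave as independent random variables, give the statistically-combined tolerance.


RSS = sqrt(0.182^2 + 0.337^2 + 0.213^2)
= sqrt(0.192062)
= 0.4382

0.4382


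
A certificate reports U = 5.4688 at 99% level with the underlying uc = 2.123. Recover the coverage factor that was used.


k = U / uc
k = 5.4688 / 2.123
k = 2.576

2.576


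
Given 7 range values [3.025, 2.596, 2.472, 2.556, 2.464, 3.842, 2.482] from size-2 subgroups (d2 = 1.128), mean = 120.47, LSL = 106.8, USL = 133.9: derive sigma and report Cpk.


R_bar = (3.025 + 2.596 + 2.472 + 2.556 + 2.464 + 3.842 + 2.482) / 7 = 2.7767143
sigma = R_bar / d2 = 2.7767143 / 1.128 = 2.4616262
Cp = (USL - LSL)/(6*sigma) = (133.9 - 106.8)/(6*2.4616262) = 1.8348
Cpu = (133.9 - 120.47)/(3*2.4616262) = 1.8186
Cpl = (120.47 - 106.8)/(3*2.4616262) = 1.8511
Cpk = min(Cpu, Cpl) = 1.8186

1.8186


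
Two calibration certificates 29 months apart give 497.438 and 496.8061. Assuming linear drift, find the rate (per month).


rate = (v2 - v1) / months
= (496.8061 - 497.438) / 29
= -0.6319 / 29
= -0.0218

-0.0218


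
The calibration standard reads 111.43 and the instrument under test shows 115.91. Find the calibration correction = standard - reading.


Correction = standard - reading
= 111.43 - 115.91
= -4.4800

-4.4800


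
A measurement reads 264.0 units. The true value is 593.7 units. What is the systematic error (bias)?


Systematic error = measured - true
= 264.0 - 593.7
= -329.7000

-329.7000


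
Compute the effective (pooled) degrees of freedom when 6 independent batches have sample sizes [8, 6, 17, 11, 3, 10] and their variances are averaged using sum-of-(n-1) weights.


nu = sum_i (n_i - 1)
nu = ((8 - 1) + (6 - 1) + (17 - 1) + (11 - 1) + (3 - 1) + (10 - 1))
nu = 7 + 5 + 16 + 10 + 2 + 9
nu = 49

49


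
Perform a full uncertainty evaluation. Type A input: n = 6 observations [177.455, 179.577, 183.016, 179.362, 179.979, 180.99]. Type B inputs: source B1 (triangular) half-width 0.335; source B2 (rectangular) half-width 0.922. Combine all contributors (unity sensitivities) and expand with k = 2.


mean = (177.455 + 179.577 + 183.016 + 179.362 + 179.979 + 180.99) / 6 = 180.0631667
s = sqrt(sum((x - mean)^2)/(n-1)) = 1.8501813
u_A = s / sqrt(n) = 1.8501813 / sqrt(6) = 0.75533335
u_B1 = 0.335 / sqrt(6) = 0.13676318
u_B2 = 0.922 / sqrt(3) = 0.53231695
uc = sqrt(0.75533335^2 + 0.13676318^2 + 0.53231695^2) = 0.93412739
U = k * uc = 2 * 0.93412739
U = 1.8683

1.8683


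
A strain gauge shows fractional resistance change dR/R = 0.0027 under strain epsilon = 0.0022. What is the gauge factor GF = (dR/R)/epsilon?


GF = (dR/R) / epsilon
= 0.0027 / 0.0022
= 1.2273

1.2273


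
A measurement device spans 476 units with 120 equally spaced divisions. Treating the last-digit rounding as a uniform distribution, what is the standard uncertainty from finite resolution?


resolution = range / divisions
resolution = 476 / 120 = 3.9666667
u_res = resolution / (2*sqrt(3))
u_res = 3.9666667 / 3.4641016
u_res = 1.1451

1.1451


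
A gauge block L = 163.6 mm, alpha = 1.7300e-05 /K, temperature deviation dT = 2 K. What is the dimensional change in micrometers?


dL = L * alpha * dT
= 163.6 * 1.7300e-05 * 2
= 0.0056606 mm
dL_um = 0.0056606 * 1000 = 5.6606 um

5.6606


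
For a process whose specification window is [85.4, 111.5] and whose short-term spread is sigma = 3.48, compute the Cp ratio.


Cp = (USL - LSL) / (6 * sigma)
= (111.5 - 85.4) / (6 * 3.48)
= 26.1000 / 20.8800
= 1.2500

1.2500


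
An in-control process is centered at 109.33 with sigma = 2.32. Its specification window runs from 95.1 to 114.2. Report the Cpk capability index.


Cpu = (USL - mean) / (3*sigma) = (114.2 - 109.33) / (3*2.32) = 0.6997
Cpl = (mean - LSL) / (3*sigma) = (109.33 - 95.1) / (3*2.32) = 2.0445
Cpk = min(Cpu, Cpl) = 0.6997

0.6997


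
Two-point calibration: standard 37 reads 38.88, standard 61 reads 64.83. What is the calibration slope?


slope = (y2 - y1) / (x2 - x1)
= (64.83 - 38.88) / (61 - 37)
= 25.9500 / 24
= 1.0812

1.0812


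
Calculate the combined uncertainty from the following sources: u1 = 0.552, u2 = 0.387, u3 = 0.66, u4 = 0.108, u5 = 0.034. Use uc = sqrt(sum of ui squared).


uc = sqrt(0.552^2 + 0.387^2 + 0.66^2 + 0.108^2 + 0.034^2)
uc = sqrt(0.902893)
uc = 0.9502

0.9502


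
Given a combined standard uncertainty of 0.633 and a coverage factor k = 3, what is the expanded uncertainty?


U = k * uc
U = 3 * 0.633
U = 1.8990

1.8990


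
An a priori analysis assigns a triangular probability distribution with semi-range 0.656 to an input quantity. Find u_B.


u_B = half_width / sqrt(6)
u_B = 0.656 / 2.4494897
u_B = 0.2678

0.2678


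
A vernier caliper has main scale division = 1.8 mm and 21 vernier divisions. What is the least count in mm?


LC = MSD / n_div
= 1.8 / 21
= 0.0857

0.0857


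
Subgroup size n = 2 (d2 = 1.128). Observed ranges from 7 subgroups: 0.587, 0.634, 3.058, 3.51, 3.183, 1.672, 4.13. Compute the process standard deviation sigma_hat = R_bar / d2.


R_bar = (0.587 + 0.634 + 3.058 + 3.51 + 3.183 + 1.672 + 4.13) / 7
R_bar = 16.774 / 7 = 2.3962857
sigma_hat = R_bar / d2 = 2.3962857 / 1.128 = 2.1244

2.1244


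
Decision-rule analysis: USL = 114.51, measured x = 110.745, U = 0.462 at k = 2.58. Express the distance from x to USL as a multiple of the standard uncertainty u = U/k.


u = U / k = 0.462 / 2.58 = 0.17906977
margin = |USL - x| = |114.51 - 110.745| = 3.765
z = margin / u = 3.765 / 0.17906977
z = 21.0253

21.0253


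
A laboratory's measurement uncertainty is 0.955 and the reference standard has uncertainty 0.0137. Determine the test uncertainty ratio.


TUR = u_lab / u_ref
= 0.955 / 0.0137
= 69.7080

69.7080


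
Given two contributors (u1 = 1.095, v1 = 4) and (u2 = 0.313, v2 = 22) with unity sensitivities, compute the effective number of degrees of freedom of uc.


uc = sqrt(u1^2 + u2^2) = sqrt(1.095^2 + 0.313^2) = 1.1388564
v_eff = uc^4 / (u1^4/v1 + u2^4/v2)
= 1.1388564^4 / (1.095^4/4 + 0.313^4/22)
= 1.6821932 / 0.35985151
v_eff = 4.6747

4.6747


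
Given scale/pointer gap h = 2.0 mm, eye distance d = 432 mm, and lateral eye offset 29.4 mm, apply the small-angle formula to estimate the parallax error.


error = h * offset / d
= 2.0 * 29.4 / 432
= 0.1361

0.1361


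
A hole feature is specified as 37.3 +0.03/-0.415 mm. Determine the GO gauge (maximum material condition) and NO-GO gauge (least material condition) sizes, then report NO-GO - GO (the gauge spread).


GO = nominal - lower_tol (smallest hole = maximum material condition)
GO = 37.3 - 0.415 = 36.885
NO-GO = nominal + upper_tol (largest hole = least material condition)
NO-GO = 37.3 + 0.03 = 37.33
spread = NO-GO - GO = 37.33 - 36.885 = 0.4450

0.4450


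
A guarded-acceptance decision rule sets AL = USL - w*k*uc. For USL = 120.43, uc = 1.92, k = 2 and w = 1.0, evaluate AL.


U = k * uc = 2 * 1.92 = 3.84
guard band g = w * U = 1.0 * 3.84 = 3.84
AL = USL - g = 120.43 - 3.84
AL = 116.5900

116.5900


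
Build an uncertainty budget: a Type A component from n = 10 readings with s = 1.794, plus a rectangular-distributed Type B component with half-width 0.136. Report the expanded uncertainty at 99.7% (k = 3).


u_A = s / sqrt(n) = 1.794 / sqrt(10) = 0.56731261
u_B = half_width / sqrt(3) = 0.136 / sqrt(3) = 0.078519637
uc = sqrt(u_A^2 + u_B^2) = sqrt(0.56731261^2 + 0.078519637^2) = 0.57272064
U = k * uc = 3 * 0.57272064
U = 1.7182

1.7182


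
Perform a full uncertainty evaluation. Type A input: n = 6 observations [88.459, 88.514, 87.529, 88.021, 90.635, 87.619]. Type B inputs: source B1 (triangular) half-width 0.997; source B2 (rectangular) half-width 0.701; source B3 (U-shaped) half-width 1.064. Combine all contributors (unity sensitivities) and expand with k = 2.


mean = (88.459 + 88.514 + 87.529 + 88.021 + 90.635 + 87.619) / 6 = 88.46283333
s = sqrt(sum((x - mean)^2)/(n-1)) = 1.140198
u_A = s / sqrt(n) = 1.140198 / sqrt(6) = 0.46548388
u_B1 = 0.997 / sqrt(6) = 0.40702355
u_B2 = 0.701 / sqrt(3) = 0.40472254
u_B3 = 1.064 / sqrt(2) = 0.75236162
uc = sqrt(0.46548388^2 + 0.40702355^2 + 0.40472254^2 + 0.75236162^2) = 1.054605
U = k * uc = 2 * 1.054605
U = 2.1092

2.1092


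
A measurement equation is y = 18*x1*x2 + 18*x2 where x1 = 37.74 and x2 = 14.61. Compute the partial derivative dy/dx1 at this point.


y = 18*x1*x2 + 18*x2
dy/dx1 = 18*x2
Evaluate at x2 = 14.61: c1 = 18 * 14.61
c1 = 262.9800

262.9800


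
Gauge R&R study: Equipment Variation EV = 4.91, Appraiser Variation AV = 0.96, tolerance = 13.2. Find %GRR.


GRR = sqrt(EV^2 + AV^2) = sqrt(4.91^2 + 0.96^2) = 5.0029691
%GRR = GRR / tol * 100 = 5.0029691 / 13.2 * 100
%GRR = 37.9013

37.9013


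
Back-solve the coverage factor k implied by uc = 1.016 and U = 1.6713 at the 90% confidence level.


k = U / uc
k = 1.6713 / 1.016
k = 1.645

1.645


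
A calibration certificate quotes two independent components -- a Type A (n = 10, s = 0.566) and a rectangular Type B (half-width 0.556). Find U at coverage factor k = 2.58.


u_A = s / sqrt(n) = 0.566 / sqrt(10) = 0.17898492
u_B = half_width / sqrt(3) = 0.556 / sqrt(3) = 0.32100675
uc = sqrt(u_A^2 + u_B^2) = sqrt(0.17898492^2 + 0.32100675^2) = 0.36753358
U = k * uc = 2.58 * 0.36753358
U = 0.9482

0.9482


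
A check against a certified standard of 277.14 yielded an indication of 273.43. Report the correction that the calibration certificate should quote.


Correction = standard - reading
= 277.14 - 273.43
= 3.7100

3.7100


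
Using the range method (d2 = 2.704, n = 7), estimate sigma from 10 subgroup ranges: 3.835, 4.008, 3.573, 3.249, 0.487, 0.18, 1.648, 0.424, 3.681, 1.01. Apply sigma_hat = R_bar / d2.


R_bar = (3.835 + 4.008 + 3.573 + 3.249 + 0.487 + 0.18 + 1.648 + 0.424 + 3.681 + 1.01) / 10
R_bar = 22.095 / 10 = 2.2095
sigma_hat = R_bar / d2 = 2.2095 / 2.704 = 0.8171

0.8171


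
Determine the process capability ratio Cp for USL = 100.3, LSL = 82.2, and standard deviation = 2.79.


Cp = (USL - LSL) / (6 * sigma)
= (100.3 - 82.2) / (6 * 2.79)
= 18.1000 / 16.7400
= 1.0812

1.0812


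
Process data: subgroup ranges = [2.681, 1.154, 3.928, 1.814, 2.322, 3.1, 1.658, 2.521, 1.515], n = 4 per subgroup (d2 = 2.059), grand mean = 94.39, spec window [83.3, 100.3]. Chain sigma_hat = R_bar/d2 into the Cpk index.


R_bar = (2.681 + 1.154 + 3.928 + 1.814 + 2.322 + 3.1 + 1.658 + 2.521 + 1.515) / 9 = 2.2992222
sigma = R_bar / d2 = 2.2992222 / 2.059 = 1.1166694
Cp = (USL - LSL)/(6*sigma) = (100.3 - 83.3)/(6*1.1166694) = 2.5373
Cpu = (100.3 - 94.39)/(3*1.1166694) = 1.7642
Cpl = (94.39 - 83.3)/(3*1.1166694) = 3.3104
Cpk = min(Cpu, Cpl) = 1.7642

1.7642


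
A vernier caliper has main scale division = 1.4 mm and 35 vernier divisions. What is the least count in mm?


LC = MSD / n_div
= 1.4 / 35
= 0.0400

0.0400


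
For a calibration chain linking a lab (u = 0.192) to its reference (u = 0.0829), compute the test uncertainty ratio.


TUR = u_lab / u_ref
= 0.192 / 0.0829
= 2.3160

2.3160


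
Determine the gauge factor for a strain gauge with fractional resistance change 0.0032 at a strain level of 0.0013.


GF = (dR/R) / epsilon
= 0.0032 / 0.0013
= 2.4615

2.4615


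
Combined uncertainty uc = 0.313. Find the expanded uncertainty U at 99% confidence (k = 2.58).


U = k * uc
U = 2.58 * 0.313
U = 0.8075

0.8075


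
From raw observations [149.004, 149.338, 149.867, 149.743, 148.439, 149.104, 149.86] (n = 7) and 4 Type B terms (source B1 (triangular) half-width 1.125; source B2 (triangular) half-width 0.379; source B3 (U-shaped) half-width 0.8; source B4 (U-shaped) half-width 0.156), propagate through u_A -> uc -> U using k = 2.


mean = (149.004 + 149.338 + 149.867 + 149.743 + 148.439 + 149.104 + 149.86) / 7 = 149.3364286
s = sqrt(sum((x - mean)^2)/(n-1)) = 0.53085555
u_A = s / sqrt(n) = 0.53085555 / sqrt(7) = 0.20064454
u_B1 = 1.125 / sqrt(6) = 0.45927933
u_B2 = 0.379 / sqrt(6) = 0.1547261
u_B3 = 0.8 / sqrt(2) = 0.56568542
u_B4 = 0.156 / sqrt(2) = 0.11030866
uc = sqrt(0.20064454^2 + 0.45927933^2 + 0.1547261^2 + 0.56568542^2 + 0.11030866^2) = 0.77929705
U = k * uc = 2 * 0.77929705
U = 1.5586

1.5586


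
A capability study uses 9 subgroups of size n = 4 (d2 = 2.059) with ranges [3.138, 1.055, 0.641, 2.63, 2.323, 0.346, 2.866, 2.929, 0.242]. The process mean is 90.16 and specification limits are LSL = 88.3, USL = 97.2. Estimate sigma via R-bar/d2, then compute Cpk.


R_bar = (3.138 + 1.055 + 0.641 + 2.63 + 2.323 + 0.346 + 2.866 + 2.929 + 0.242) / 9 = 1.7966667
sigma = R_bar / d2 = 1.7966667 / 2.059 = 0.87259189
Cp = (USL - LSL)/(6*sigma) = (97.2 - 88.3)/(6*0.87259189) = 1.6999
Cpu = (97.2 - 90.16)/(3*0.87259189) = 2.6893
Cpl = (90.16 - 88.3)/(3*0.87259189) = 0.7105
Cpk = min(Cpu, Cpl) = 0.7105

0.7105


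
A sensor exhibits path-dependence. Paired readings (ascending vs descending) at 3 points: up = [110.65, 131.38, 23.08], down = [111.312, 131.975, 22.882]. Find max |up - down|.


|110.65 - 111.312| = 0.6620
|131.38 - 131.975| = 0.5950
|23.08 - 22.882| = 0.1980
hysteresis = max(diffs) = 0.6620

0.6620


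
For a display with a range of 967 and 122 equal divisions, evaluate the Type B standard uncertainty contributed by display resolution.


resolution = range / divisions
resolution = 967 / 122 = 7.9262295
u_res = resolution / (2*sqrt(3))
u_res = 7.9262295 / 3.4641016
u_res = 2.2881

2.2881


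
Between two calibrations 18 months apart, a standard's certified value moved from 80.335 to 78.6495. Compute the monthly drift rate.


rate = (v2 - v1) / months
= (78.6495 - 80.335) / 18
= -1.6855 / 18
= -0.0936

-0.0936


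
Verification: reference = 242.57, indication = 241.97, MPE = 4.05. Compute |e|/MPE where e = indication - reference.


e = indication - reference = 241.97 - 242.57 = -0.6000
|e| = 0.6000
ratio = |e| / MPE = 0.6000 / 4.05
ratio = 0.1481

0.1481


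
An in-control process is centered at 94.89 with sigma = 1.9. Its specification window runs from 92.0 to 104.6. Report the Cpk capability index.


Cpu = (USL - mean) / (3*sigma) = (104.6 - 94.89) / (3*1.9) = 1.7035
Cpl = (mean - LSL) / (3*sigma) = (94.89 - 92.0) / (3*1.9) = 0.5070
Cpk = min(Cpu, Cpl) = 0.5070

0.5070


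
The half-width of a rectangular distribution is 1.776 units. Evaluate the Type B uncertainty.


u_B = half_width / sqrt(3)
u_B = 1.776 / 1.7320508
u_B = 1.0254

1.0254


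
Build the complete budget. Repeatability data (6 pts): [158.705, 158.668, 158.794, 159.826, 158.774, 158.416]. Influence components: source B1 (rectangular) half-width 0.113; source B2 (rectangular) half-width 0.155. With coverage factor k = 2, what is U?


mean = (158.705 + 158.668 + 158.794 + 159.826 + 158.774 + 158.416) / 6 = 158.8638333
s = sqrt(sum((x - mean)^2)/(n-1)) = 0.4904783
u_A = s / sqrt(n) = 0.4904783 / sqrt(6) = 0.20023693
u_B1 = 0.113 / sqrt(3) = 0.06524058
u_B2 = 0.155 / sqrt(3) = 0.089489292
uc = sqrt(0.20023693^2 + 0.06524058^2 + 0.089489292^2) = 0.22882197
U = k * uc = 2 * 0.22882197
U = 0.4576

0.4576


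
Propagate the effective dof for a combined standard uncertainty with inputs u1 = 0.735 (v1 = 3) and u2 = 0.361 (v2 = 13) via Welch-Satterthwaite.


uc = sqrt(u1^2 + u2^2) = sqrt(0.735^2 + 0.361^2) = 0.81886873
v_eff = uc^4 / (u1^4/v1 + u2^4/v2)
= 0.81886873^4 / (0.735^4/3 + 0.361^4/13)
= 0.44963193 / 0.098587445
v_eff = 4.5607

4.5607


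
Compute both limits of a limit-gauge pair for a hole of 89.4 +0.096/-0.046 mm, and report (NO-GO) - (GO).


GO = nominal - lower_tol (smallest hole = maximum material condition)
GO = 89.4 - 0.046 = 89.354
NO-GO = nominal + upper_tol (largest hole = least material condition)
NO-GO = 89.4 + 0.096 = 89.496
spread = NO-GO - GO = 89.496 - 89.354 = 0.1420

0.1420


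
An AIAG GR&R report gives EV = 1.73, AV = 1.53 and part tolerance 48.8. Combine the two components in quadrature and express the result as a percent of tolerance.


GRR = sqrt(EV^2 + AV^2) = sqrt(1.73^2 + 1.53^2) = 2.3095021
%GRR = GRR / tol * 100 = 2.3095021 / 48.8 * 100
%GRR = 4.7326

4.7326


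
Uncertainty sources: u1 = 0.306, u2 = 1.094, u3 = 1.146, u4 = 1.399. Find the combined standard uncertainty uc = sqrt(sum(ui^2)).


uc = sqrt(0.306^2 + 1.094^2 + 1.146^2 + 1.399^2)
uc = sqrt(4.560989)
uc = 2.1356

2.1356


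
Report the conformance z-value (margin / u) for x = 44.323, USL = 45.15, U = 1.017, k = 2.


u = U / k = 1.017 / 2 = 0.5085
margin = |USL - x| = |45.15 - 44.323| = 0.827
z = margin / u = 0.827 / 0.5085
z = 1.6264

1.6264


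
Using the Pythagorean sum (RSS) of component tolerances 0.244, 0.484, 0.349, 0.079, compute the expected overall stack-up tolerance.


RSS = sqrt(0.244^2 + 0.484^2 + 0.349^2 + 0.079^2)
= sqrt(0.421834)
= 0.6495

0.6495


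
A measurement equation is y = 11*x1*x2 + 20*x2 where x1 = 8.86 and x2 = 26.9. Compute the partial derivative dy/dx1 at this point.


y = 11*x1*x2 + 20*x2
dy/dx1 = 11*x2
Evaluate at x2 = 26.9: c1 = 11 * 26.9
c1 = 295.9000

295.9000


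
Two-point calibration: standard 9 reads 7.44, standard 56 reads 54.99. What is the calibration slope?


slope = (y2 - y1) / (x2 - x1)
= (54.99 - 7.44) / (56 - 9)
= 47.5500 / 47
= 1.0117

1.0117


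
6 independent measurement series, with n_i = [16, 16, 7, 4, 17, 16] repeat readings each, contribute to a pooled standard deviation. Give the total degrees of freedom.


nu = sum_i (n_i - 1)
nu = ((16 - 1) + (16 - 1) + (7 - 1) + (4 - 1) + (17 - 1) + (16 - 1))
nu = 15 + 15 + 6 + 3 + 16 + 15
nu = 70

70


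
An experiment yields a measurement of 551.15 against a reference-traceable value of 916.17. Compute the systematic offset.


Systematic error = measured - true
= 551.15 - 916.17
= -365.0200

-365.0200


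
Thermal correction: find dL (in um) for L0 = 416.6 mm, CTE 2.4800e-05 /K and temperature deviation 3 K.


dL = L * alpha * dT
= 416.6 * 2.4800e-05 * 3
= 0.0309950 mm
dL_um = 0.0309950 * 1000 = 30.9950 um

30.9950


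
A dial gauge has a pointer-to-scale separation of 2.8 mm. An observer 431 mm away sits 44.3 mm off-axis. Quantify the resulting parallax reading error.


error = h * offset / d
= 2.8 * 44.3 / 431
= 0.2878

0.2878


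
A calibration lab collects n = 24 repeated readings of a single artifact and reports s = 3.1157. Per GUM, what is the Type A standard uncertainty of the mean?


u_A = s / sqrt(n)
u_A = 3.1157 / sqrt(24)
u_A = 3.1157 / 4.8989795
u_A = 0.6360

0.6360


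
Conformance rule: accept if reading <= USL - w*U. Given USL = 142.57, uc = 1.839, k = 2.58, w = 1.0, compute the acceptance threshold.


U = k * uc = 2.58 * 1.839 = 4.74462
guard band g = w * U = 1.0 * 4.74462 = 4.74462
AL = USL - g = 142.57 - 4.74462
AL = 137.8254

137.8254


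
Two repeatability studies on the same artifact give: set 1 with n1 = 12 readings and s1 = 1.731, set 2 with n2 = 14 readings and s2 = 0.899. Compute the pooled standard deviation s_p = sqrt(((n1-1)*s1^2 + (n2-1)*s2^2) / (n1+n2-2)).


s_p = sqrt(((n1-1)*s1^2 + (n2-1)*s2^2) / (n1+n2-2))
numerator = (12-1)*1.731^2 + (14-1)*0.899^2 = 32.959971 + 10.506613 = 43.466584
denominator = 12 + 14 - 2 = 24
s_p^2 = 43.466584 / 24 = 1.8111077
s_p = sqrt(1.8111077) = 1.3458

1.3458


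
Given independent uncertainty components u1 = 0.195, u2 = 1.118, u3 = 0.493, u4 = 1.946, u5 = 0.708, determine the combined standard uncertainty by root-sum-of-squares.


uc = sqrt(0.195^2 + 1.118^2 + 0.493^2 + 1.946^2 + 0.708^2)
uc = sqrt(5.819178)
uc = 2.4123

2.4123


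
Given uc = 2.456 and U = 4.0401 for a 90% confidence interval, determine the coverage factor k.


k = U / uc
k = 4.0401 / 2.456
k = 1.645

1.645


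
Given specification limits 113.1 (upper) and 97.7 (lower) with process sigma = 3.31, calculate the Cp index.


Cp = (USL - LSL) / (6 * sigma)
= (113.1 - 97.7) / (6 * 3.31)
= 15.4000 / 19.8600
= 0.7754

0.7754


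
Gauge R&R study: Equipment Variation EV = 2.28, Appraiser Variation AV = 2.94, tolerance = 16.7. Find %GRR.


GRR = sqrt(EV^2 + AV^2) = sqrt(2.28^2 + 2.94^2) = 3.7204838
%GRR = GRR / tol * 100 = 3.7204838 / 16.7 * 100
%GRR = 22.2783

22.2783


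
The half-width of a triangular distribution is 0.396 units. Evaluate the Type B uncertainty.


u_B = half_width / sqrt(6)
u_B = 0.396 / 2.4494897
u_B = 0.1617

0.1617


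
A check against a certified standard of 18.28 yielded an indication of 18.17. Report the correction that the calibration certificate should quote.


Correction = standard - reading
= 18.28 - 18.17
= 0.1100

0.1100


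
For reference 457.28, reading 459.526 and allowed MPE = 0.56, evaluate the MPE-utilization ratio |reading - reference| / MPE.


e = indication - reference = 459.526 - 457.28 = 2.2460
|e| = 2.2460
ratio = |e| / MPE = 2.2460 / 0.56
ratio = 4.0107

4.0107


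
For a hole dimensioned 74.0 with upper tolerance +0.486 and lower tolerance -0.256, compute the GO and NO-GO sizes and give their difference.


GO = nominal - lower_tol (smallest hole = maximum material condition)
GO = 74.0 - 0.256 = 73.744
NO-GO = nominal + upper_tol (largest hole = least material condition)
NO-GO = 74.0 + 0.486 = 74.486
spread = NO-GO - GO = 74.486 - 73.744 = 0.7420

0.7420


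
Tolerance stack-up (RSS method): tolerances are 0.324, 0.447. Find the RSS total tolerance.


RSS = sqrt(0.324^2 + 0.447^2)
= sqrt(0.304785)
= 0.5521

0.5521


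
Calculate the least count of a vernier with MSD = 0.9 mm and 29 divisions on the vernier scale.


LC = MSD / n_div
= 0.9 / 29
= 0.0310

0.0310


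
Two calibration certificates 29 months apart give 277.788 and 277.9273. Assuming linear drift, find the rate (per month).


rate = (v2 - v1) / months
= (277.9273 - 277.788) / 29
= 0.1393 / 29
= 0.0048

0.0048


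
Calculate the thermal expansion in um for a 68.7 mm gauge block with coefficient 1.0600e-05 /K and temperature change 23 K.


dL = L * alpha * dT
= 68.7 * 1.0600e-05 * 23
= 0.0167491 mm
dL_um = 0.0167491 * 1000 = 16.7491 um

16.7491


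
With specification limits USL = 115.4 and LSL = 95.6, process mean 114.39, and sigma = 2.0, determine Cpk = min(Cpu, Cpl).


Cpu = (USL - mean) / (3*sigma) = (115.4 - 114.39) / (3*2.0) = 0.1683
Cpl = (mean - LSL) / (3*sigma) = (114.39 - 95.6) / (3*2.0) = 3.1317
Cpk = min(Cpu, Cpl) = 0.1683

0.1683


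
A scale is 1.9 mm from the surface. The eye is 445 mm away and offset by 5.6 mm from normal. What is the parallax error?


error = h * offset / d
= 1.9 * 5.6 / 445
= 0.0239

0.0239


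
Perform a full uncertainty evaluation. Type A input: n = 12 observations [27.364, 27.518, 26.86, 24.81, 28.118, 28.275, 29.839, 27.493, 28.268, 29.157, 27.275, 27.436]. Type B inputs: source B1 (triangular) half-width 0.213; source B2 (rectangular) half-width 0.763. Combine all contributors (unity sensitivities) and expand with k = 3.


mean = (27.364 + 27.518 + 26.86 + 24.81 + 28.118 + 28.275 + 29.839 + 27.493 + 28.268 + 29.157 + 27.275 + 27.436) / 12 = 27.70108333
s = sqrt(sum((x - mean)^2)/(n-1)) = 1.2440045
u_A = s / sqrt(n) = 1.2440045 / sqrt(12) = 0.35911317
u_B1 = 0.213 / sqrt(6) = 0.086956886
u_B2 = 0.763 / sqrt(3) = 0.44051826
uc = sqrt(0.35911317^2 + 0.086956886^2 + 0.44051826^2) = 0.57496096
U = k * uc = 3 * 0.57496096
U = 1.7249

1.7249


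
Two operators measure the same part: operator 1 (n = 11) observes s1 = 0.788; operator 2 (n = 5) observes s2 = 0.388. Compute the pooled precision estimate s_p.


s_p = sqrt(((n1-1)*s1^2 + (n2-1)*s2^2) / (n1+n2-2))
numerator = (11-1)*0.788^2 + (5-1)*0.388^2 = 6.20944 + 0.602176 = 6.811616
denominator = 11 + 5 - 2 = 14
s_p^2 = 6.811616 / 14 = 0.486544
s_p = sqrt(0.486544) = 0.6975

0.6975


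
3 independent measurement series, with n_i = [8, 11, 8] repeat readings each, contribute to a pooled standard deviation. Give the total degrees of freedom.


nu = sum_i (n_i - 1)
nu = ((8 - 1) + (11 - 1) + (8 - 1))
nu = 7 + 10 + 7
nu = 24

24


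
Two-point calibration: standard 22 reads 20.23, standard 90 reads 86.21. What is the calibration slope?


slope = (y2 - y1) / (x2 - x1)
= (86.21 - 20.23) / (90 - 22)
= 65.9800 / 68
= 0.9703

0.9703


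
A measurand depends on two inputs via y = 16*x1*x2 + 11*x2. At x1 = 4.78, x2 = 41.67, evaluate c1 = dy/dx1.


y = 16*x1*x2 + 11*x2
dy/dx1 = 16*x2
Evaluate at x2 = 41.67: c1 = 16 * 41.67
c1 = 666.7200

666.7200


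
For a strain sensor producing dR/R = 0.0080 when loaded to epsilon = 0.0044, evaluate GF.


GF = (dR/R) / epsilon
= 0.0080 / 0.0044
= 1.8182

1.8182


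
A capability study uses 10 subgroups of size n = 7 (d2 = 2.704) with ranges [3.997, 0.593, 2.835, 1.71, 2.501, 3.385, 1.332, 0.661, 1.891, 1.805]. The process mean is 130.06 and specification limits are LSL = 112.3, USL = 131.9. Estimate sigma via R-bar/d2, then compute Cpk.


R_bar = (3.997 + 0.593 + 2.835 + 1.71 + 2.501 + 3.385 + 1.332 + 0.661 + 1.891 + 1.805) / 10 = 2.071
sigma = R_bar / d2 = 2.071 / 2.704 = 0.76590237
Cp = (USL - LSL)/(6*sigma) = (131.9 - 112.3)/(6*0.76590237) = 4.2651
Cpu = (131.9 - 130.06)/(3*0.76590237) = 0.8008
Cpl = (130.06 - 112.3)/(3*0.76590237) = 7.7294
Cpk = min(Cpu, Cpl) = 0.8008

0.8008


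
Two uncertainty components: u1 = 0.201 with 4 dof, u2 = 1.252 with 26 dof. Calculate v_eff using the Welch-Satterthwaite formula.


uc = sqrt(u1^2 + u2^2) = sqrt(0.201^2 + 1.252^2) = 1.2680319
v_eff = uc^4 / (u1^4/v1 + u2^4/v2)
= 1.2680319^4 / (0.201^4/4 + 1.252^4/26)
= 2.5853582 / 0.094910706
v_eff = 27.2399

27.2399


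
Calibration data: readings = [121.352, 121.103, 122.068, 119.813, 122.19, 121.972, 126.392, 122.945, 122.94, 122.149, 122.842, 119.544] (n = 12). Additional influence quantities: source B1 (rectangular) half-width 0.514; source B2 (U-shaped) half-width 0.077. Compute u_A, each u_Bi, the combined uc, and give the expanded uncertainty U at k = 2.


mean = (121.352 + 121.103 + 122.068 + 119.813 + 122.19 + 121.972 + 126.392 + 122.945 + 122.94 + 122.149 + 122.842 + 119.544) / 12 = 122.1091667
s = sqrt(sum((x - mean)^2)/(n-1)) = 1.751243
u_A = s / sqrt(n) = 1.751243 / sqrt(12) = 0.50554031
u_B1 = 0.514 / sqrt(3) = 0.29675804
u_B2 = 0.077 / sqrt(2) = 0.054447222
uc = sqrt(0.50554031^2 + 0.29675804^2 + 0.054447222^2) = 0.58872815
U = k * uc = 2 * 0.58872815
U = 1.1775

1.1775


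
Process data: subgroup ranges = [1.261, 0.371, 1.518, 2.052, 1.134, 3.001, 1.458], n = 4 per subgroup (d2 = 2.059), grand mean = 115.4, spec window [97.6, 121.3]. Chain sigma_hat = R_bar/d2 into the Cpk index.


R_bar = (1.261 + 0.371 + 1.518 + 2.052 + 1.134 + 3.001 + 1.458) / 7 = 1.5421429
sigma = R_bar / d2 = 1.5421429 / 2.059 = 0.74897664
Cp = (USL - LSL)/(6*sigma) = (121.3 - 97.6)/(6*0.74897664) = 5.2739
Cpu = (121.3 - 115.4)/(3*0.74897664) = 2.6258
Cpl = (115.4 - 97.6)/(3*0.74897664) = 7.9219
Cpk = min(Cpu, Cpl) = 2.6258

2.6258


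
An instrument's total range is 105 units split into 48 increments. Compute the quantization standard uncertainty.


resolution = range / divisions
resolution = 105 / 48 = 2.1875
u_res = resolution / (2*sqrt(3))
u_res = 2.1875 / 3.4641016
u_res = 0.6315

0.6315


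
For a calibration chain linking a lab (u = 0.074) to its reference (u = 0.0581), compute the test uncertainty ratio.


TUR = u_lab / u_ref
= 0.074 / 0.0581
= 1.2737

1.2737


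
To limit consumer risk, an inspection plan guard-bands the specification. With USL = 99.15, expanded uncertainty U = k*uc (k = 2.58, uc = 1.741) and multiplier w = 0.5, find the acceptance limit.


U = k * uc = 2.58 * 1.741 = 4.49178
guard band g = w * U = 0.5 * 4.49178 = 2.24589
AL = USL - g = 99.15 - 2.24589
AL = 96.9041

96.9041


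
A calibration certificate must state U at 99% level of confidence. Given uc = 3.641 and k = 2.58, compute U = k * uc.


U = k * uc
U = 2.58 * 3.641
U = 9.3938

9.3938


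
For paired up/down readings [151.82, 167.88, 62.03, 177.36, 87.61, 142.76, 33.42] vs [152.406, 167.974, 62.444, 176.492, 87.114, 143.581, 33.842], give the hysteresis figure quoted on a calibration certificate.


|151.82 - 152.406| = 0.5860
|167.88 - 167.974| = 0.0940
|62.03 - 62.444| = 0.4140
|177.36 - 176.492| = 0.8680
|87.61 - 87.114| = 0.4960
|142.76 - 143.581| = 0.8210
|33.42 - 33.842| = 0.4220
hysteresis = max(diffs) = 0.8680

0.8680


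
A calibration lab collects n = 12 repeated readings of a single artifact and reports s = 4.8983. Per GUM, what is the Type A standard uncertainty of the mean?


u_A = s / sqrt(n)
u_A = 4.8983 / sqrt(12)
u_A = 4.8983 / 3.4641016
u_A = 1.4140

1.4140


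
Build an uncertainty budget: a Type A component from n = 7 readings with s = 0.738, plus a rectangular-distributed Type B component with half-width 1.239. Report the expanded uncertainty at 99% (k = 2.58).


u_A = s / sqrt(n) = 0.738 / sqrt(7) = 0.27893778
u_B = half_width / sqrt(3) = 1.239 / sqrt(3) = 0.71533698
uc = sqrt(u_A^2 + u_B^2) = sqrt(0.27893778^2 + 0.71533698^2) = 0.76779768
U = k * uc = 2.58 * 0.76779768
U = 1.9809

1.9809


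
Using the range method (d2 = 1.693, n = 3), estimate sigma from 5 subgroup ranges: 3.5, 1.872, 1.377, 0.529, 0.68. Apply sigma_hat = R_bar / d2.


R_bar = (3.5 + 1.872 + 1.377 + 0.529 + 0.68) / 5
R_bar = 7.958 / 5 = 1.5916
sigma_hat = R_bar / d2 = 1.5916 / 1.693 = 0.9401

0.9401


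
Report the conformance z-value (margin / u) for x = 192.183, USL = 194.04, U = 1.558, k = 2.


u = U / k = 1.558 / 2 = 0.779
margin = |USL - x| = |194.04 - 192.183| = 1.857
z = margin / u = 1.857 / 0.779
z = 2.3838

2.3838


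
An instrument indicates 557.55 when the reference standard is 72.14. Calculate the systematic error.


Systematic error = measured - true
= 557.55 - 72.14
= 485.4100

485.4100


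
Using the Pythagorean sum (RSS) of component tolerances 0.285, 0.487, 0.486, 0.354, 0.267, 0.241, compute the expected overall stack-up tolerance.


RSS = sqrt(0.285^2 + 0.487^2 + 0.486^2 + 0.354^2 + 0.267^2 + 0.241^2)
= sqrt(0.809276)
= 0.8996

0.8996


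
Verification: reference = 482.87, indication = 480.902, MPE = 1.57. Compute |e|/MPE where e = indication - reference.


e = indication - reference = 480.902 - 482.87 = -1.9680
|e| = 1.9680
ratio = |e| / MPE = 1.9680 / 1.57
ratio = 1.2535

1.2535


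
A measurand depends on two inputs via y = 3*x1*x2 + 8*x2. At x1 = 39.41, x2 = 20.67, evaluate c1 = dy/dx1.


y = 3*x1*x2 + 8*x2
dy/dx1 = 3*x2
Evaluate at x2 = 20.67: c1 = 3 * 20.67
c1 = 62.0100

62.0100


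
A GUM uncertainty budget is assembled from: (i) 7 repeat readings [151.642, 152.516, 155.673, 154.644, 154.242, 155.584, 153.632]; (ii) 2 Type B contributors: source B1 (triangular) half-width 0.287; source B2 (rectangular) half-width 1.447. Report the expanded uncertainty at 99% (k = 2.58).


mean = (151.642 + 152.516 + 155.673 + 154.644 + 154.242 + 155.584 + 153.632) / 7 = 153.9904286
s = sqrt(sum((x - mean)^2)/(n-1)) = 1.5098834
u_A = s / sqrt(n) = 1.5098834 / sqrt(7) = 0.57068228
u_B1 = 0.287 / sqrt(6) = 0.11716726
u_B2 = 1.447 / sqrt(3) = 0.83542584
uc = sqrt(0.57068228^2 + 0.11716726^2 + 0.83542584^2) = 1.0185003
U = k * uc = 2.58 * 1.0185003
U = 2.6277

2.6277


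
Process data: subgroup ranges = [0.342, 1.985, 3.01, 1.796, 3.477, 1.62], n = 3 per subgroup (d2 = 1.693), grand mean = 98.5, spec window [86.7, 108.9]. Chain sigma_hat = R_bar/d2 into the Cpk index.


R_bar = (0.342 + 1.985 + 3.01 + 1.796 + 3.477 + 1.62) / 6 = 2.0383333
sigma = R_bar / d2 = 2.0383333 / 1.693 = 1.2039771
Cp = (USL - LSL)/(6*sigma) = (108.9 - 86.7)/(6*1.2039771) = 3.0731
Cpu = (108.9 - 98.5)/(3*1.2039771) = 2.8793
Cpl = (98.5 - 86.7)/(3*1.2039771) = 3.2670
Cpk = min(Cpu, Cpl) = 2.8793

2.8793


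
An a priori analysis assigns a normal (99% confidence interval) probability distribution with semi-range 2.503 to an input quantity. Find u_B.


u_B = half_width / 2.576
u_B = 2.503 / 2.576
u_B = 0.9717

0.9717


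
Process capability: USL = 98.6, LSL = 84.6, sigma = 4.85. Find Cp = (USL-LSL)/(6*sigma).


Cp = (USL - LSL) / (6 * sigma)
= (98.6 - 84.6) / (6 * 4.85)
= 14.0000 / 29.1000
= 0.4811

0.4811


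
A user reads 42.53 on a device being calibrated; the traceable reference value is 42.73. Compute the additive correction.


Correction = standard - reading
= 42.73 - 42.53
= 0.2000

0.2000


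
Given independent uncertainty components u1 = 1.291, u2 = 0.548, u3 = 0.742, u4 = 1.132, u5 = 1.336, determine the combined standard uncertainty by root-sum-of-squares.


uc = sqrt(1.291^2 + 0.548^2 + 0.742^2 + 1.132^2 + 1.336^2)
uc = sqrt(5.583869)
uc = 2.3630

2.3630


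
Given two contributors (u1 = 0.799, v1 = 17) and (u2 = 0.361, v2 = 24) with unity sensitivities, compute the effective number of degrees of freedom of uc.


uc = sqrt(u1^2 + u2^2) = sqrt(0.799^2 + 0.361^2) = 0.87676793
v_eff = uc^4 / (u1^4/v1 + u2^4/v2)
= 0.87676793^4 / (0.799^4/17 + 0.361^4/24)
= 0.59093352 / 0.024681521
v_eff = 23.9423

23.9423


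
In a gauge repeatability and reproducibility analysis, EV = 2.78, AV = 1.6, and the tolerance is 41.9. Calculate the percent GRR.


GRR = sqrt(EV^2 + AV^2) = sqrt(2.78^2 + 1.6^2) = 3.2075536
%GRR = GRR / tol * 100 = 3.2075536 / 41.9 * 100
%GRR = 7.6553

7.6553


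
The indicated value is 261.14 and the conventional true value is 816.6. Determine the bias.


Systematic error = measured - true
= 261.14 - 816.6
= -555.4600

-555.4600


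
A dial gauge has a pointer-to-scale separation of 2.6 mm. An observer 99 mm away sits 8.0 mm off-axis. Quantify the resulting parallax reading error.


error = h * offset / d
= 2.6 * 8.0 / 99
= 0.2101

0.2101


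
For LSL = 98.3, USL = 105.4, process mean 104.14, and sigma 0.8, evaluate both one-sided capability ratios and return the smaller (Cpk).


Cpu = (USL - mean) / (3*sigma) = (105.4 - 104.14) / (3*0.8) = 0.5250
Cpl = (mean - LSL) / (3*sigma) = (104.14 - 98.3) / (3*0.8) = 2.4333
Cpk = min(Cpu, Cpl) = 0.5250

0.5250


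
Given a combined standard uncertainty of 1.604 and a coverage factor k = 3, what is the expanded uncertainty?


U = k * uc
U = 3 * 1.604
U = 4.8120

4.8120


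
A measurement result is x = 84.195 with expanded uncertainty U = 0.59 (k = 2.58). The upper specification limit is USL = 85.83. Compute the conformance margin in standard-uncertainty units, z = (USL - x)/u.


u = U / k = 0.59 / 2.58 = 0.22868217
margin = |USL - x| = |85.83 - 84.195| = 1.635
z = margin / u = 1.635 / 0.22868217
z = 7.1497

7.1497


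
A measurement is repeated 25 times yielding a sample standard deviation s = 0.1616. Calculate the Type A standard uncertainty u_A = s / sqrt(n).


u_A = s / sqrt(n)
u_A = 0.1616 / sqrt(25)
u_A = 0.1616 / 5
u_A = 0.0323

0.0323


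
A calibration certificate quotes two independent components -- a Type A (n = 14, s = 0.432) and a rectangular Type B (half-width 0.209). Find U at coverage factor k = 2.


u_A = s / sqrt(n) = 0.432 / sqrt(14) = 0.11545686
u_B = half_width / sqrt(3) = 0.209 / sqrt(3) = 0.12066621
uc = sqrt(u_A^2 + u_B^2) = sqrt(0.11545686^2 + 0.12066621^2) = 0.16700485
U = k * uc = 2 * 0.16700485
U = 0.3340

0.3340


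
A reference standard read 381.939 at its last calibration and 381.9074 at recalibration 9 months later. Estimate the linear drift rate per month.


rate = (v2 - v1) / months
= (381.9074 - 381.939) / 9
= -0.0316 / 9
= -0.0035

-0.0035


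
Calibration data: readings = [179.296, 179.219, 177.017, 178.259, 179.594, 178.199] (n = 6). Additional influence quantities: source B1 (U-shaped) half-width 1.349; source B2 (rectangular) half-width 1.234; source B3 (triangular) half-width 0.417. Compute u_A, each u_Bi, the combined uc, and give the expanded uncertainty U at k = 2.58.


mean = (179.296 + 179.219 + 177.017 + 178.259 + 179.594 + 178.199) / 6 = 178.5973333
s = sqrt(sum((x - mean)^2)/(n-1)) = 0.96317613
u_A = s / sqrt(n) = 0.96317613 / sqrt(6) = 0.39321501
u_B1 = 1.349 / sqrt(2) = 0.95388705
u_B2 = 1.234 / sqrt(3) = 0.71245023
u_B3 = 0.417 / sqrt(6) = 0.17023954
uc = sqrt(0.39321501^2 + 0.95388705^2 + 0.71245023^2 + 0.17023954^2) = 1.26534
U = k * uc = 2.58 * 1.26534
U = 3.2646

3.2646


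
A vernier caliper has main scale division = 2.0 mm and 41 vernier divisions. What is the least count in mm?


LC = MSD / n_div
= 2.0 / 41
= 0.0488

0.0488


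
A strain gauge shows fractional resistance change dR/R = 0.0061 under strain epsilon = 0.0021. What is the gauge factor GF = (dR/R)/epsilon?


GF = (dR/R) / epsilon
= 0.0061 / 0.0021
= 2.9048

2.9048


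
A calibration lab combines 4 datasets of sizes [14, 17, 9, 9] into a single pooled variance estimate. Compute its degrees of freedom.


nu = sum_i (n_i - 1)
nu = ((14 - 1) + (17 - 1) + (9 - 1) + (9 - 1))
nu = 13 + 16 + 8 + 8
nu = 45

45
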